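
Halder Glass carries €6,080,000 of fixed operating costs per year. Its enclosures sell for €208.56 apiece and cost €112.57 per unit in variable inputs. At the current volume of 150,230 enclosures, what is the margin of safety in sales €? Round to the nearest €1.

Contribution margin per unit = €208.56 − €112.57 = €95.99. Break-even units = €6,080,000 ÷ €95.99 = 63,339.93; break-even revenue = 63,339.93 × €208.56 = €13,210,176.06.
Actual sales revenue = 150,230 × €208.56 = €31,331,968.80.
Margin of safety = €31,331,968.80 − €13,210,176.06 = €18,121,793.

€18,121,793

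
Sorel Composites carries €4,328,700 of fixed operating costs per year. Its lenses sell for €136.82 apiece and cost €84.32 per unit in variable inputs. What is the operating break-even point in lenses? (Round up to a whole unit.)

82,452 lenses

Contribution margin per unit = €136.82 − €84.32 = €52.50.
Units to break even: €4,328,700 ÷ €52.50 = 82,451.43, rounded up to 82,452.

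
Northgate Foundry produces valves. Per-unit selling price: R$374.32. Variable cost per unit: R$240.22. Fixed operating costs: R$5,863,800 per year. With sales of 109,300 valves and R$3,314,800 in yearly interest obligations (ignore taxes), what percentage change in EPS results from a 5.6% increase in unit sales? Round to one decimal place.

+15.0%

At 109,300 units, contribution = 109,300 × R$134.10 = R$14,657,130.00.
EBIT = R$14,657,130.00 − R$5,863,800 = R$8,793,330.00.
Interest = R$3,314,800.00, so EBIT − I = R$5,478,530.00.
DCL = total CM / (EBIT − I) = R$14,657,130.00 / R$5,478,530.00 = 2.6754.
EPS therefore changes by 2.6754 × (+5.6%) = +15.0%.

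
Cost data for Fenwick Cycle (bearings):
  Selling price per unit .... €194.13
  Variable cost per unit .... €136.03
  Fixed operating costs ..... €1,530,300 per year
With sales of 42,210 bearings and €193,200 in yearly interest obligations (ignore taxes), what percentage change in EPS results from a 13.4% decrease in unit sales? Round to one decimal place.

-45.1%

At 42,210 units, contribution = 42,210 × €58.10 = €2,452,401.00.
Operating income = contribution − fixed costs = €2,452,401.00 − €1,530,300 = €922,101.00.
After interest of €193,200.00, pre-tax earnings = €728,901.00.
DCL = total CM / (EBIT − I) = €2,452,401.00 / €728,901.00 = 3.3645.
%ΔEPS = DCL × %ΔSales = 3.3645 × -13.4% = -45.1%.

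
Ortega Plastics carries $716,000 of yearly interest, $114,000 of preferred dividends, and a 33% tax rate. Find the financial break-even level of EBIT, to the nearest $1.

$886,149

Preferred dividends are paid after tax, so their pre-tax equivalent is $114,000 ÷ (1 − 0.33) = $170,149.25.
Financial break-even EBIT = interest + D_p ÷ (1 − t) = $716,000 + $170,149.25 = $886,149.25.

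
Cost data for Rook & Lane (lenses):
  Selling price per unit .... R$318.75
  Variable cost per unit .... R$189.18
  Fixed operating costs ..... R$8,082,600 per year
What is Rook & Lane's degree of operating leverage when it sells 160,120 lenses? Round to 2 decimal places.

1.64

Contribution at this volume is 160,120 × R$129.57 = R$20,746,748.40.
Subtracting fixed costs: EBIT = R$20,746,748.40 − R$8,082,600 = R$12,664,148.40.
DOL = contribution ÷ EBIT = R$20,746,748.40 ÷ R$12,664,148.40 = 1.6382.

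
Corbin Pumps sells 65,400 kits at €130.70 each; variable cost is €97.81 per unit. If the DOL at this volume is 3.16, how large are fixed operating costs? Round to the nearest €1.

At 65,400 units, contribution = 65,400 × €32.89 = €2,151,006.00.
DOL = contribution / EBIT, so EBIT = €2,151,006.00 / 3.16 = €680,698.10.
Fixed costs = CM − EBIT = €2,151,006.00 − €680,698.10 = €1,470,308.

€1,470,308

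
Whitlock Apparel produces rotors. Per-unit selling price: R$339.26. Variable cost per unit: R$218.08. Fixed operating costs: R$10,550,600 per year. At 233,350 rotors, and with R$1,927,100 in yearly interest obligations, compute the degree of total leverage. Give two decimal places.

1.79

Contribution at this volume is 233,350 × R$121.18 = R$28,277,353.00.
Subtracting fixed costs: EBIT = R$28,277,353.00 − R$10,550,600 = R$17,726,753.00. Interest = R$1,927,100.00, so EBIT − I = R$15,799,653.00.
DCL = contribution ÷ (EBIT − I) = R$28,277,353.00 ÷ R$15,799,653.00 = 1.7897.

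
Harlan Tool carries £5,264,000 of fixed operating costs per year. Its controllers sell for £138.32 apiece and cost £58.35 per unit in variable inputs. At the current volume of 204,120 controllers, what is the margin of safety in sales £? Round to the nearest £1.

Contribution margin per unit = £138.32 − £58.35 = £79.97. Break-even units = £5,264,000 ÷ £79.97 = 65,824.68; break-even revenue = 65,824.68 × £138.32 = £9,104,870.33.
Actual sales revenue = 204,120 × £138.32 = £28,233,878.40.
Margin of safety = £28,233,878.40 − £9,104,870.33 = £19,129,008.

£19,129,008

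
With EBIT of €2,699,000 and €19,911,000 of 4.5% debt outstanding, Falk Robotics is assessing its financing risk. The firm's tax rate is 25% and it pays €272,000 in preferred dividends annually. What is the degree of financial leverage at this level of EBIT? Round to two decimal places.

Annual interest charges come to €895,995.00.
Pre-tax preferred-dividend burden = €272,000 ÷ (1 − 0.25) = €362,666.67.
DFL = EBIT ÷ [EBIT − I − D_p/(1−t)] = €2,699,000 ÷ [€2,699,000 − €895,995.00 − €362,666.67] = €2,699,000 ÷ €1,440,338.33 = 1.8739.

1.87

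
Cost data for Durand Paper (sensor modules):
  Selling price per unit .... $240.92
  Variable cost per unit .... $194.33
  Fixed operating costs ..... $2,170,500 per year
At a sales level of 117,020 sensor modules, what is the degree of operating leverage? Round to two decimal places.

1.66

Total contribution margin = 117,020 × $46.59 = $5,451,961.80.
EBIT = $5,451,961.80 − $2,170,500 = $3,281,461.80.
Degree of operating leverage = $5,451,961.80 / $3,281,461.80 = 1.6614.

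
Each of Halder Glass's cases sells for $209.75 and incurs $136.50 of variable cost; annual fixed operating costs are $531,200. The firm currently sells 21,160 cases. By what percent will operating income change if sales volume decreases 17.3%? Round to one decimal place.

-26.3%

Total contribution margin = 21,160 × $73.25 = $1,549,970.00.
EBIT = $1,549,970.00 − $531,200 = $1,018,770.00.
DOL = contribution ÷ EBIT = $1,549,970.00 ÷ $1,018,770.00 = 1.5214.
%ΔEBIT = DOL × %ΔSales = 1.5214 × -17.3% = -26.3%.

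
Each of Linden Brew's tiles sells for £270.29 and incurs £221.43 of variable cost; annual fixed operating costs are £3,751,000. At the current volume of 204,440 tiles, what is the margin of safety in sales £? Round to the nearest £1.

£34,507,826

Each unit contributes £270.29 − £221.43 = £48.86. Break-even units = £3,751,000 ÷ £48.86 = 76,770.36; break-even revenue = 76,770.36 × £270.29 = £20,750,261.77.
Actual sales revenue = 204,440 × £270.29 = £55,258,087.60.
Margin of safety = £55,258,087.60 − £20,750,261.77 = £34,507,826.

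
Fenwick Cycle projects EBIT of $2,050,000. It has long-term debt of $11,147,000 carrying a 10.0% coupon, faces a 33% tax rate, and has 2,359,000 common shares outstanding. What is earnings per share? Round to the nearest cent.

Pre-tax income = $2,050,000 − $1,114,700.00 = $935,300.00.
After tax at 33%: net income = $935,300.00 × 0.67 = $626,651.00.
EPS = $626,651.00 ÷ 2,359,000 = $0.27.

$0.27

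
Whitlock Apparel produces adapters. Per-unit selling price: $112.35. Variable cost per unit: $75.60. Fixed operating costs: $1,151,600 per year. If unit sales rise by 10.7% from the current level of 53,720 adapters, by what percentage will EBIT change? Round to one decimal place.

+25.7%

Total contribution margin = 53,720 × $36.75 = $1,974,210.00.
Subtracting fixed costs: EBIT = $1,974,210.00 − $1,151,600 = $822,610.00.
DOL = contribution ÷ EBIT = $1,974,210.00 ÷ $822,610.00 = 2.3999.
Operating income changes by 2.3999 × +10.7% = +25.7%.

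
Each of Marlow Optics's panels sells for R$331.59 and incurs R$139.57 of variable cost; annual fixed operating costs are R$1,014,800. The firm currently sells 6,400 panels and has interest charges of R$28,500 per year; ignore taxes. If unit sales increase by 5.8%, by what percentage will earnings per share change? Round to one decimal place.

+38.4%

At 6,400 units, contribution = 6,400 × R$192.02 = R$1,228,928.00.
Subtracting fixed costs: EBIT = R$1,228,928.00 − R$1,014,800 = R$214,128.00.
Interest = R$28,500.00, so EBIT − I = R$185,628.00.
DCL = total CM / (EBIT − I) = R$1,228,928.00 / R$185,628.00 = 6.6204.
EPS therefore changes by 6.6204 × (+5.8%) = +38.4%.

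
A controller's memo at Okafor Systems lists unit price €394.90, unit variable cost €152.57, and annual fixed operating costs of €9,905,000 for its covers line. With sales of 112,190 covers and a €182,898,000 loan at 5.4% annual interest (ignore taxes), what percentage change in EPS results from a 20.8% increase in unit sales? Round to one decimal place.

At 112,190 units, contribution = 112,190 × €242.33 = €27,187,002.70.
Subtracting fixed costs: EBIT = €27,187,002.70 − €9,905,000 = €17,282,002.70.
Interest = €9,876,492.00, so EBIT − I = €7,405,510.70.
DCL = total CM / (EBIT − I) = €27,187,002.70 / €7,405,510.70 = 3.6712.
%ΔEPS = DCL × %ΔSales = 3.6712 × +20.8% = +76.4%.

+76.4%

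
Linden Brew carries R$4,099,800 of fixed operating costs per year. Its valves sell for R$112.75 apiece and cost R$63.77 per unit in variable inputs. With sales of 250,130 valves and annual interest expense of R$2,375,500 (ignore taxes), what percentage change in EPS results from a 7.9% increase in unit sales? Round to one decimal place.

+16.8%

Total contribution margin = 250,130 × R$48.98 = R$12,251,367.40.
Subtracting fixed costs: EBIT = R$12,251,367.40 − R$4,099,800 = R$8,151,567.40.
Interest = R$2,375,500.00, so EBIT − I = R$5,776,067.40.
Degree of combined leverage = contribution ÷ (EBIT − I) = R$12,251,367.40 ÷ R$5,776,067.40 = 2.1211.
%ΔEPS = DCL × %ΔSales = 2.1211 × +7.9% = +16.8%.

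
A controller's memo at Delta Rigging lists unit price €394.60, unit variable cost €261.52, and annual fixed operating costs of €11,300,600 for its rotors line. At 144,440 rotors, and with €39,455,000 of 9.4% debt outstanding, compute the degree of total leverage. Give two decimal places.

Contribution at this volume is 144,440 × €133.08 = €19,222,075.20.
Subtracting fixed costs: EBIT = €19,222,075.20 − €11,300,600 = €7,921,475.20. Interest = €3,708,770.00, so EBIT − I = €4,212,705.20.
DCL = contribution ÷ (EBIT − I) = €19,222,075.20 ÷ €4,212,705.20 = 4.5629.

4.56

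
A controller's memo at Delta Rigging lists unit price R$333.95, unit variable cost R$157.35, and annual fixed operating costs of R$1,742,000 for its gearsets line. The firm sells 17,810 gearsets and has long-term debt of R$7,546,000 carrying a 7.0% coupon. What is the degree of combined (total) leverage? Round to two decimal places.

3.59

Contribution at this volume is 17,810 × R$176.60 = R$3,145,246.00.
Subtracting fixed costs: EBIT = R$3,145,246.00 − R$1,742,000 = R$1,403,246.00. Interest = R$528,220.00.
DOL = R$3,145,246.00 ÷ R$1,403,246.00 = 2.2414; DFL = R$1,403,246.00 ÷ R$875,026.00 = 1.6037.
DCL = DOL × DFL = 2.2414 × 1.6037 = 3.5945.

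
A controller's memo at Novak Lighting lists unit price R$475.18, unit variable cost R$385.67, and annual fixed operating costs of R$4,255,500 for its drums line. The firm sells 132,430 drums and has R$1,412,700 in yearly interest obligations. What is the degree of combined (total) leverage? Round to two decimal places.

1.92

At 132,430 units, contribution = 132,430 × R$89.51 = R$11,853,809.30.
Operating income = contribution − fixed costs = R$11,853,809.30 − R$4,255,500 = R$7,598,309.30. Interest = R$1,412,700.00, so EBIT − I = R$6,185,609.30.
DCL = contribution ÷ (EBIT − I) = R$11,853,809.30 ÷ R$6,185,609.30 = 1.9164.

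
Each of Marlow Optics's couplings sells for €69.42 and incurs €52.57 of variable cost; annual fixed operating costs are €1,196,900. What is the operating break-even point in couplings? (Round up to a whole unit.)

Each unit contributes €69.42 − €52.57 = €16.85.
Break-even volume = fixed costs ÷ CM per unit = €1,196,900 ÷ €16.85 = 71,032.64, so 71,033 couplings.

71,033 couplings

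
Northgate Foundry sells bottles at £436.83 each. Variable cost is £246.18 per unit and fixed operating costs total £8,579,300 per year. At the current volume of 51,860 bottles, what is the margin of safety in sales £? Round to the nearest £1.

Each unit contributes £436.83 − £246.18 = £190.65. Break-even units = £8,579,300 ÷ £190.65 = 45,000.26; break-even revenue = 45,000.26 × £436.83 = £19,657,464.56.
Current sales = 51,860 × £436.83 = £22,654,003.80.
Margin of safety = £22,654,003.80 − £19,657,464.56 = £2,996,539.

£2,996,539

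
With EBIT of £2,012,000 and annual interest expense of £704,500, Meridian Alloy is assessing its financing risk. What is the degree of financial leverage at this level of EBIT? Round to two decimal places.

1.54

Interest = £704,500.00.
Degree of financial leverage = EBIT / (EBIT − interest) = £2,012,000 / £1,307,500.00 = 1.5388.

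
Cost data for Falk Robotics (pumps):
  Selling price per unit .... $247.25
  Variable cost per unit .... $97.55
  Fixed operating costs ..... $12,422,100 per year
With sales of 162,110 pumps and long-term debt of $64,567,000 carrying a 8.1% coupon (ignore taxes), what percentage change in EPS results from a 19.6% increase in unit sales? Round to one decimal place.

Total contribution margin = 162,110 × $149.70 = $24,267,867.00.
Subtracting fixed costs: EBIT = $24,267,867.00 − $12,422,100 = $11,845,767.00.
Interest = $5,229,927.00, so EBIT − I = $6,615,840.00.
Degree of combined leverage = contribution ÷ (EBIT − I) = $24,267,867.00 ÷ $6,615,840.00 = 3.6681.
%ΔEPS = DCL × %ΔSales = 3.6681 × +19.6% = +71.9%.

+71.9%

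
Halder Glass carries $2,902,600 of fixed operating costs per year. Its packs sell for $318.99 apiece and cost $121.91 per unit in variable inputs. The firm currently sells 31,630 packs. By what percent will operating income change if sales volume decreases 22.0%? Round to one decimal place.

At 31,630 units, contribution = 31,630 × $197.08 = $6,233,640.40.
EBIT = $6,233,640.40 − $2,902,600 = $3,331,040.40.
DOL = contribution ÷ EBIT = $6,233,640.40 ÷ $3,331,040.40 = 1.8714.
So EBIT moves 1.8714 × (-22.0%) = -41.2%.

-41.2%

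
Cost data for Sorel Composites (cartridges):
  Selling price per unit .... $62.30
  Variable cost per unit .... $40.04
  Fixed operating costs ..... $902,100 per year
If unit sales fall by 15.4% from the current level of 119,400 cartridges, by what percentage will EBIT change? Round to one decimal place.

Contribution at this volume is 119,400 × $22.26 = $2,657,844.00.
Operating income = contribution − fixed costs = $2,657,844.00 − $902,100 = $1,755,744.00.
So DOL = total CM / EBIT = $2,657,844.00 / $1,755,744.00 = 1.5138.
Operating income changes by 1.5138 × -15.4% = -23.3%.

-23.3%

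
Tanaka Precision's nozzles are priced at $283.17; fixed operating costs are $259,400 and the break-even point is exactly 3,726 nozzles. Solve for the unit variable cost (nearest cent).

$213.55

Contribution per unit must be FC / Q = $259,400 / 3,726 = $69.6189.
Variable cost per unit = $283.17 − $69.6189 = $213.55.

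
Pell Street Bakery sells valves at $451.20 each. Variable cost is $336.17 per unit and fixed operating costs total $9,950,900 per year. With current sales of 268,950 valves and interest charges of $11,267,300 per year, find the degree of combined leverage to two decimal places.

At 268,950 units, contribution = 268,950 × $115.03 = $30,937,318.50.
EBIT = $30,937,318.50 − $9,950,900 = $20,986,418.50. Interest = $11,267,300.00, so EBIT − I = $9,719,118.50.
Degree of total leverage = total CM / (EBIT − interest) = $30,937,318.50 / $9,719,118.50 = 3.1831.

3.18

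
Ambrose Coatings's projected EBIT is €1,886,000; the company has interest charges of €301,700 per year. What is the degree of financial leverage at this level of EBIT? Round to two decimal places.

Annual interest charges come to €301,700.00.
DFL = EBIT ÷ (EBIT − I) = €1,886,000 ÷ (€1,886,000 − €301,700.00) = €1,886,000 ÷ €1,584,300.00 = 1.1904.

1.19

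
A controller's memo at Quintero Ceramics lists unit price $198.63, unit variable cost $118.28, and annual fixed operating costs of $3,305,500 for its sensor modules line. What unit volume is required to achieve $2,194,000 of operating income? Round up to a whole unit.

68,445 sensor modules

Unit CM = price − variable cost = $198.63 − $118.28 = $80.35.
Units = (FC + target) / CM = ($3,305,500 + $2,194,000) / $80.35 = 68,444.31, so 68,445 sensor modules.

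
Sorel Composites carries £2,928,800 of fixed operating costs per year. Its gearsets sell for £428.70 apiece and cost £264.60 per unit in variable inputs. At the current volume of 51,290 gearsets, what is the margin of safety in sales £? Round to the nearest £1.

£14,336,734

Each unit contributes £428.70 − £264.60 = £164.10. Break-even units = £2,928,800 ÷ £164.10 = 17,847.65; break-even revenue = 17,847.65 × £428.70 = £7,651,289.21.
Current sales = 51,290 × £428.70 = £21,988,023.00.
Margin of safety = £21,988,023.00 − £7,651,289.21 = £14,336,734.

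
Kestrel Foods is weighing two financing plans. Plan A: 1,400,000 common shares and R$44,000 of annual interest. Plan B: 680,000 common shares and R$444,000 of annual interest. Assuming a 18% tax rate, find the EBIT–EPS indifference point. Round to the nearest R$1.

R$821,778

At indifference, (EBIT − 44,000)(1 − t)/1,400,000 = (EBIT − 444,000)(1 − t)/680,000.
The (1 − t) factor cancels: (EBIT − 44,000) × 680,000 = (EBIT − 444,000) × 1,400,000.
Solving, EBIT = (444,000·1,400,000 − 44,000·680,000) / (1,400,000 − 680,000) = 591,680,000,000 / 720,000 = 821,777.78.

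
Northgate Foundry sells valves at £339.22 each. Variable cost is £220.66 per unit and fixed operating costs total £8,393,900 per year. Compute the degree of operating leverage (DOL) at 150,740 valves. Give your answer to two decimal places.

1.89

Total contribution margin = 150,740 × £118.56 = £17,871,734.40.
Operating income = contribution − fixed costs = £17,871,734.40 − £8,393,900 = £9,477,834.40.
DOL = contribution ÷ EBIT = £17,871,734.40 ÷ £9,477,834.40 = 1.8856.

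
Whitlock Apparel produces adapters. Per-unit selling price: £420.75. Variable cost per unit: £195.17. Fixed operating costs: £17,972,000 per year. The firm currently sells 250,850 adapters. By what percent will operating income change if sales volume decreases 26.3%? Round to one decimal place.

At 250,850 units, contribution = 250,850 × £225.58 = £56,586,743.00.
Subtracting fixed costs: EBIT = £56,586,743.00 − £17,972,000 = £38,614,743.00.
So DOL = total CM / EBIT = £56,586,743.00 / £38,614,743.00 = 1.4654.
So EBIT moves 1.4654 × (-26.3%) = -38.5%.

-38.5%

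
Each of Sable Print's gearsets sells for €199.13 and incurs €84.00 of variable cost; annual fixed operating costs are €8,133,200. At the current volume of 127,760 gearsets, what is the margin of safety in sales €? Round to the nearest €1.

Each unit contributes €199.13 − €84.00 = €115.13. Break-even units = €8,133,200 ÷ €115.13 = 70,643.62; break-even revenue = 70,643.62 × €199.13 = €14,067,264.10.
Current sales = 127,760 × €199.13 = €25,440,848.80.
Margin of safety = €25,440,848.80 − €14,067,264.10 = €11,373,585.

€11,373,585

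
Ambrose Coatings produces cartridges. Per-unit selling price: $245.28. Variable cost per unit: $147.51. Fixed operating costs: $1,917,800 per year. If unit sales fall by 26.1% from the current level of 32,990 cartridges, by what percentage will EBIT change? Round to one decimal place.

-64.4%

Contribution at this volume is 32,990 × $97.77 = $3,225,432.30.
Subtracting fixed costs: EBIT = $3,225,432.30 − $1,917,800 = $1,307,632.30.
DOL = contribution ÷ EBIT = $3,225,432.30 ÷ $1,307,632.30 = 2.4666.
So EBIT moves 2.4666 × (-26.1%) = -64.4%.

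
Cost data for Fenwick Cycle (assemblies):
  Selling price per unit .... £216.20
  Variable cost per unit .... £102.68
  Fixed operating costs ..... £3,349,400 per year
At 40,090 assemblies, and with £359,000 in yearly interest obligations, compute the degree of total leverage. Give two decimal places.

5.40

Contribution at this volume is 40,090 × £113.52 = £4,551,016.80.
Subtracting fixed costs: EBIT = £4,551,016.80 − £3,349,400 = £1,201,616.80. Interest = £359,000.00, so EBIT − I = £842,616.80.
Degree of total leverage = total CM / (EBIT − interest) = £4,551,016.80 / £842,616.80 = 5.4011.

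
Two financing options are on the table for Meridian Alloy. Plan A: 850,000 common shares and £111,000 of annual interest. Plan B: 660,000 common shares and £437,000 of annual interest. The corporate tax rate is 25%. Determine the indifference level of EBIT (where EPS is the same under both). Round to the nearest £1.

At indifference, (EBIT − 111,000)(1 − t)/850,000 = (EBIT − 437,000)(1 − t)/660,000.
Cancelling (1 − t) and cross-multiplying: 660,000·(EBIT − 111,000) = 850,000·(EBIT − 437,000).
EBIT × (850,000 − 660,000) = 437,000 × 850,000 − 111,000 × 660,000 = 298,190,000,000, so EBIT = 298,190,000,000 ÷ 190,000 = 1,569,421.05.

£1,569,421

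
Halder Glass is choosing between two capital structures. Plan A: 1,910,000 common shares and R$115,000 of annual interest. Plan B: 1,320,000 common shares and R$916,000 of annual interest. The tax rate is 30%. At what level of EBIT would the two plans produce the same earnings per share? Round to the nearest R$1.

Set EPS_A = EPS_B: (EBIT − R$115,000)(1 − 0.30) ÷ 1,910,000 = (EBIT − R$916,000)(1 − 0.30) ÷ 1,320,000.
The (1 − t) factor cancels: (EBIT − 115,000) × 1,320,000 = (EBIT − 916,000) × 1,910,000.
Solving, EBIT = (916,000·1,910,000 − 115,000·1,320,000) / (1,910,000 − 1,320,000) = 1,597,760,000,000 / 590,000 = 2,708,067.80.

R$2,708,068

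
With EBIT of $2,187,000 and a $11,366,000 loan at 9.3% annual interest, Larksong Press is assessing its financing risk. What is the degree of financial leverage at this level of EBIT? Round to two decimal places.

1.94

Annual interest charges come to $1,057,038.00.
Degree of financial leverage = EBIT / (EBIT − interest) = $2,187,000 / $1,129,962.00 = 1.9355.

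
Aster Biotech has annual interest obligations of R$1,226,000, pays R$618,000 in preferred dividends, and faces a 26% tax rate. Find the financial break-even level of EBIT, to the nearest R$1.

R$2,061,135

Grossing the preferred dividend up to pre-tax terms: R$618,000 / (1 − 0.26) = R$835,135.14.
EPS = 0 when EBIT covers interest plus the pre-tax preferred burden: R$1,226,000 + R$835,135.14 = R$2,061,135.14.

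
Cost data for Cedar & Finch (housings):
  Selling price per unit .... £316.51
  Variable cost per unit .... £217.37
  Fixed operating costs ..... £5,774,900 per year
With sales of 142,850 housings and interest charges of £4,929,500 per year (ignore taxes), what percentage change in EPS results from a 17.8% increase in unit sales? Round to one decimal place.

+72.9%

Total contribution margin = 142,850 × £99.14 = £14,162,149.00.
EBIT = £14,162,149.00 − £5,774,900 = £8,387,249.00.
Interest = £4,929,500.00, so EBIT − I = £3,457,749.00.
Degree of combined leverage = contribution ÷ (EBIT − I) = £14,162,149.00 ÷ £3,457,749.00 = 4.0958.
%ΔEPS = DCL × %ΔSales = 4.0958 × +17.8% = +72.9%.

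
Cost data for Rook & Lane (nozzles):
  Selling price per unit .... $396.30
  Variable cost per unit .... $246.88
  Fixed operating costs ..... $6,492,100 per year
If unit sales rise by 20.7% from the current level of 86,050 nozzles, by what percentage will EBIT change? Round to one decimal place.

At 86,050 units, contribution = 86,050 × $149.42 = $12,857,591.00.
Subtracting fixed costs: EBIT = $12,857,591.00 − $6,492,100 = $6,365,491.00.
DOL = contribution ÷ EBIT = $12,857,591.00 ÷ $6,365,491.00 = 2.0199.
Operating income changes by 2.0199 × +20.7% = +41.8%.

+41.8%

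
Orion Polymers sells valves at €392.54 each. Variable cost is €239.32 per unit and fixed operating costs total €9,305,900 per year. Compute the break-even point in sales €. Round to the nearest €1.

€23,841,130

CM per unit = €392.54 − €239.32 = €153.22; CM ratio = €153.22 / €392.54 = 0.3903.
Break-even revenue = fixed costs × price ÷ CM = €9,305,900 × €392.54 ÷ €153.22 = €23,841,130.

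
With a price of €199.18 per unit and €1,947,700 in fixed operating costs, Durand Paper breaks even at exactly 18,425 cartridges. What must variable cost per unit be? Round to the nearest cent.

Contribution per unit must be FC / Q = €1,947,700 / 18,425 = €105.7096.
Variable cost per unit = €199.18 − €105.7096 = €93.47.

€93.47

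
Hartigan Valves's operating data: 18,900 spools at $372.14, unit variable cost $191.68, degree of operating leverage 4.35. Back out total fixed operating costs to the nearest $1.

$2,626,626

Total contribution margin = 18,900 × $180.46 = $3,410,694.00.
DOL = contribution / EBIT, so EBIT = $3,410,694.00 / 4.35 = $784,067.59.
And FC = contribution − EBIT = $3,410,694.00 − $784,067.59 = $2,626,626.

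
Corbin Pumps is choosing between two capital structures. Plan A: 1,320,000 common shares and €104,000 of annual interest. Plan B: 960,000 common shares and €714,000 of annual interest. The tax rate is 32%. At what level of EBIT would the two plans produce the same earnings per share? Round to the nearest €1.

€2,340,667

At indifference, (EBIT − 104,000)(1 − t)/1,320,000 = (EBIT − 714,000)(1 − t)/960,000.
The (1 − t) factor cancels: (EBIT − 104,000) × 960,000 = (EBIT − 714,000) × 1,320,000.
EBIT × (1,320,000 − 960,000) = 714,000 × 1,320,000 − 104,000 × 960,000 = 842,640,000,000, so EBIT = 842,640,000,000 ÷ 360,000 = 2,340,666.67.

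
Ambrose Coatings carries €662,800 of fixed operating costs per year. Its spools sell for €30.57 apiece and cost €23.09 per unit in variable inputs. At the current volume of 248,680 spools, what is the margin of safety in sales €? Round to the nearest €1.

€4,893,351

Each unit contributes €30.57 − €23.09 = €7.48. Break-even units = €662,800 ÷ €7.48 = 88,609.63; break-even revenue = 88,609.63 × €30.57 = €2,708,796.26.
Actual sales revenue = 248,680 × €30.57 = €7,602,147.60.
Margin of safety = €7,602,147.60 − €2,708,796.26 = €4,893,351.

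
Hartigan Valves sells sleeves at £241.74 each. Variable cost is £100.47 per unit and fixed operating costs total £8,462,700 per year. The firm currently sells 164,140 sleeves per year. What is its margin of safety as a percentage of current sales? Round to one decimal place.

63.5%

Unit CM = price − variable cost = £241.74 − £100.47 = £141.27. Break-even units = £8,462,700 ÷ £141.27 = 59,904.44; break-even revenue = 59,904.44 × £241.74 = £14,481,298.92.
Current sales = 164,140 × £241.74 = £39,679,203.60.
Margin of safety = (£39,679,203.60 − £14,481,298.92) ÷ £39,679,203.60 = 63.5%.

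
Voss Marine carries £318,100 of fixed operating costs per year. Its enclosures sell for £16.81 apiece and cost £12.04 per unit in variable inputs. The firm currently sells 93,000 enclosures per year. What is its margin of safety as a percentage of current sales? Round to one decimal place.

28.3%

Unit CM = price − variable cost = £16.81 − £12.04 = £4.77. Break-even units = £318,100 ÷ £4.77 = 66,687.63; break-even revenue = 66,687.63 × £16.81 = £1,121,019.08.
Current sales = 93,000 × £16.81 = £1,563,330.00.
Margin of safety = (£1,563,330.00 − £1,121,019.08) ÷ £1,563,330.00 = 28.3%.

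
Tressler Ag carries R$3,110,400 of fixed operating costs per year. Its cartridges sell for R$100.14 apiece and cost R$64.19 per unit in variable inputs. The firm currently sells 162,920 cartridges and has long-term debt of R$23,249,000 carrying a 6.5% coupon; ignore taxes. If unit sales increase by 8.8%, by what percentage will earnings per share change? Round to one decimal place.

At 162,920 units, contribution = 162,920 × R$35.95 = R$5,856,974.00.
EBIT = R$5,856,974.00 − R$3,110,400 = R$2,746,574.00.
After interest of R$1,511,185.00, pre-tax earnings = R$1,235,389.00.
Degree of combined leverage = contribution ÷ (EBIT − I) = R$5,856,974.00 ÷ R$1,235,389.00 = 4.7410.
%ΔEPS = DCL × %ΔSales = 4.7410 × +8.8% = +41.7%.

+41.7%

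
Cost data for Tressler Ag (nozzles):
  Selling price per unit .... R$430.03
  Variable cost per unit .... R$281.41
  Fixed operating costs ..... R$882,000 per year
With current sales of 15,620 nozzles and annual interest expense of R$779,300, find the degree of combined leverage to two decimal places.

3.52

Total contribution margin = 15,620 × R$148.62 = R$2,321,444.40.
EBIT = R$2,321,444.40 − R$882,000 = R$1,439,444.40. Interest = R$779,300.00.
DOL = R$2,321,444.40 ÷ R$1,439,444.40 = 1.6127; DFL = R$1,439,444.40 ÷ R$660,144.40 = 2.1805.
Combined leverage = 1.6127 × 2.1805 = 3.5165.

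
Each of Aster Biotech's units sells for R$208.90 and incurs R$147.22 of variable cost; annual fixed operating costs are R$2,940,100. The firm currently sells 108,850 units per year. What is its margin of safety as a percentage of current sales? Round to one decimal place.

56.2%

Each unit contributes R$208.90 − R$147.22 = R$61.68. Break-even units = R$2,940,100 ÷ R$61.68 = 47,666.99; break-even revenue = 47,666.99 × R$208.90 = R$9,957,634.40.
Actual sales revenue = 108,850 × R$208.90 = R$22,738,765.00.
Margin of safety = (R$22,738,765.00 − R$9,957,634.40) ÷ R$22,738,765.00 = 56.2%.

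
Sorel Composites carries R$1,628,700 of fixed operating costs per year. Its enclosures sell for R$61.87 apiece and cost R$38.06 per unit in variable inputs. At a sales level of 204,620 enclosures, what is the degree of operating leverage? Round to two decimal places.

Total contribution margin = 204,620 × R$23.81 = R$4,872,002.20.
Operating income = contribution − fixed costs = R$4,872,002.20 − R$1,628,700 = R$3,243,302.20.
So DOL = total CM / EBIT = R$4,872,002.20 / R$3,243,302.20 = 1.5022.

1.50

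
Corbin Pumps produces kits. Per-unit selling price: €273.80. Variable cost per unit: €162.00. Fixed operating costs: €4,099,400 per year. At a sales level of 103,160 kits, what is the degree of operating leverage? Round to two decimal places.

At 103,160 units, contribution = 103,160 × €111.80 = €11,533,288.00.
EBIT = €11,533,288.00 − €4,099,400 = €7,433,888.00.
DOL = contribution ÷ EBIT = €11,533,288.00 ÷ €7,433,888.00 = 1.5514.

1.55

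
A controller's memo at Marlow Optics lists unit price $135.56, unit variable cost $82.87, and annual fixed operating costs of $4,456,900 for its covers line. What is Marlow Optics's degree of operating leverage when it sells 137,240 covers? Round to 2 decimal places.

2.61

Total contribution margin = 137,240 × $52.69 = $7,231,175.60.
EBIT = $7,231,175.60 − $4,456,900 = $2,774,275.60.
Degree of operating leverage = $7,231,175.60 / $2,774,275.60 = 2.6065.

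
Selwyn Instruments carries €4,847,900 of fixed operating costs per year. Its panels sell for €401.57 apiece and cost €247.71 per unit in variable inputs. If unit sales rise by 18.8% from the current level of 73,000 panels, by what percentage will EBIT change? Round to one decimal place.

+33.1%

Contribution at this volume is 73,000 × €153.86 = €11,231,780.00.
Operating income = contribution − fixed costs = €11,231,780.00 − €4,847,900 = €6,383,880.00.
So DOL = total CM / EBIT = €11,231,780.00 / €6,383,880.00 = 1.7594.
%ΔEBIT = DOL × %ΔSales = 1.7594 × +18.8% = +33.1%.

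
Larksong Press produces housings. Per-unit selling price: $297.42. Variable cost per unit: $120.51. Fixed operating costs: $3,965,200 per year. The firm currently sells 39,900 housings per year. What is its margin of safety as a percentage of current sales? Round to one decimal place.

43.8%

Each unit contributes $297.42 − $120.51 = $176.91. Break-even units = $3,965,200 ÷ $176.91 = 22,413.66; break-even revenue = 22,413.66 × $297.42 = $6,666,269.76.
Current sales = 39,900 × $297.42 = $11,867,058.00.
Margin of safety = ($11,867,058.00 − $6,666,269.76) ÷ $11,867,058.00 = 43.8%.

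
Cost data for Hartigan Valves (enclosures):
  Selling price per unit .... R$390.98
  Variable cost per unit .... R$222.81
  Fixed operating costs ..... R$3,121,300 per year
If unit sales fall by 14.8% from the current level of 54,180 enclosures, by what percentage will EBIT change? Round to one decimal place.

-22.5%

Contribution at this volume is 54,180 × R$168.17 = R$9,111,450.60.
EBIT = R$9,111,450.60 − R$3,121,300 = R$5,990,150.60.
So DOL = total CM / EBIT = R$9,111,450.60 / R$5,990,150.60 = 1.5211.
So EBIT moves 1.5211 × (-14.8%) = -22.5%.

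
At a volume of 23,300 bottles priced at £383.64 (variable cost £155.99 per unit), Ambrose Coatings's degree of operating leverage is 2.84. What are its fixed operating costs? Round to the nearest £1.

At 23,300 units, contribution = 23,300 × £227.65 = £5,304,245.00.
Since DOL = CM ÷ EBIT, EBIT = £5,304,245.00 ÷ 2.84 = £1,867,691.90.
Fixed costs = CM − EBIT = £5,304,245.00 − £1,867,691.90 = £3,436,553.

£3,436,553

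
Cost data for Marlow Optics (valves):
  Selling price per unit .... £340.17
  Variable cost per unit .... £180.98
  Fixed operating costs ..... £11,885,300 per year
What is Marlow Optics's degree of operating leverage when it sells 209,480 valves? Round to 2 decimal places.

1.55

Contribution at this volume is 209,480 × £159.19 = £33,347,121.20.
Subtracting fixed costs: EBIT = £33,347,121.20 − £11,885,300 = £21,461,821.20.
Degree of operating leverage = £33,347,121.20 / £21,461,821.20 = 1.5538.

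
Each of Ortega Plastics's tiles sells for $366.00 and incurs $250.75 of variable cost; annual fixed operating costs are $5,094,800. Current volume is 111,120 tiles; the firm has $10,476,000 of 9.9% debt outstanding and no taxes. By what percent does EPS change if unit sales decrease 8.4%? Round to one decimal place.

-16.1%

Contribution at this volume is 111,120 × $115.25 = $12,806,580.00.
EBIT = $12,806,580.00 − $5,094,800 = $7,711,780.00.
After interest of $1,037,124.00, pre-tax earnings = $6,674,656.00.
DCL = total CM / (EBIT − I) = $12,806,580.00 / $6,674,656.00 = 1.9187.
EPS therefore changes by 1.9187 × (-8.4%) = -16.1%.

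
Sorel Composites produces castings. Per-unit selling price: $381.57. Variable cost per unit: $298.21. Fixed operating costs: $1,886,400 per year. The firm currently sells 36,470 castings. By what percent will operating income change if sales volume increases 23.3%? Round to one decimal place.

Contribution at this volume is 36,470 × $83.36 = $3,040,139.20.
EBIT = $3,040,139.20 − $1,886,400 = $1,153,739.20.
DOL = contribution ÷ EBIT = $3,040,139.20 ÷ $1,153,739.20 = 2.6350.
So EBIT moves 2.6350 × (+23.3%) = +61.4%.

+61.4%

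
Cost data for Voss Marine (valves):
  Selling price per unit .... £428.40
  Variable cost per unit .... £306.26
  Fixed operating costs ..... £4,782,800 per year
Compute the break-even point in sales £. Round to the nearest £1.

£16,775,434

CM per unit = £428.40 − £306.26 = £122.14; CM ratio = £122.14 / £428.40 = 0.2851.
Break-even revenue = fixed costs × price ÷ CM = £4,782,800 × £428.40 ÷ £122.14 = £16,775,434.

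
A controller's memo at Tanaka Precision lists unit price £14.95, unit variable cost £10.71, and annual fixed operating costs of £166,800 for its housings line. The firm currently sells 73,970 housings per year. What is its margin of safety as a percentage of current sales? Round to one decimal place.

46.8%

Unit CM = price − variable cost = £14.95 − £10.71 = £4.24. Break-even units = £166,800 ÷ £4.24 = 39,339.62; break-even revenue = 39,339.62 × £14.95 = £588,127.36.
Current sales = 73,970 × £14.95 = £1,105,851.50.
Margin of safety = (£1,105,851.50 − £588,127.36) ÷ £1,105,851.50 = 46.8%.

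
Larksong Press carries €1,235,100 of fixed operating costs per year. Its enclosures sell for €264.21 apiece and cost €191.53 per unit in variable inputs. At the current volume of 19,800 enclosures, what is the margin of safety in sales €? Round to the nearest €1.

€741,460

Each unit contributes €264.21 − €191.53 = €72.68. Break-even units = €1,235,100 ÷ €72.68 = 16,993.67; break-even revenue = 16,993.67 × €264.21 = €4,489,897.78.
Current sales = 19,800 × €264.21 = €5,231,358.00.
Margin of safety = €5,231,358.00 − €4,489,897.78 = €741,460.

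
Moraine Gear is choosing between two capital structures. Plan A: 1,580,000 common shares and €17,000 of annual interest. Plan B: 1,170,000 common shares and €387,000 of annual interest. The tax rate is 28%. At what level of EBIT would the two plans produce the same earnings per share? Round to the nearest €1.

At indifference, (EBIT − 17,000)(1 − t)/1,580,000 = (EBIT − 387,000)(1 − t)/1,170,000.
The (1 − t) factor cancels: (EBIT − 17,000) × 1,170,000 = (EBIT − 387,000) × 1,580,000.
Solving, EBIT = (387,000·1,580,000 − 17,000·1,170,000) / (1,580,000 − 1,170,000) = 591,570,000,000 / 410,000 = 1,442,853.66.

€1,442,854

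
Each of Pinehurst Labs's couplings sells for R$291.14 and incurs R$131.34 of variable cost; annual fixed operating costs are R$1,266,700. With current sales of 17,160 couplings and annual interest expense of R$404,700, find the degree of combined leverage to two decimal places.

At 17,160 units, contribution = 17,160 × R$159.80 = R$2,742,168.00.
Operating income = contribution − fixed costs = R$2,742,168.00 − R$1,266,700 = R$1,475,468.00. Interest = R$404,700.00.
DOL = R$2,742,168.00 ÷ R$1,475,468.00 = 1.8585; DFL = R$1,475,468.00 ÷ R$1,070,768.00 = 1.3780.
DCL = DOL × DFL = 1.8585 × 1.3780 = 2.5610.

2.56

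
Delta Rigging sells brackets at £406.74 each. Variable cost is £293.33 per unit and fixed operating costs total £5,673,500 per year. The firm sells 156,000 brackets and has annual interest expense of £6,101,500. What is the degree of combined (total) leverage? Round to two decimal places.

2.99

Contribution at this volume is 156,000 × £113.41 = £17,691,960.00.
Subtracting fixed costs: EBIT = £17,691,960.00 − £5,673,500 = £12,018,460.00. Interest = £6,101,500.00, so EBIT − I = £5,916,960.00.
DCL = contribution ÷ (EBIT − I) = £17,691,960.00 ÷ £5,916,960.00 = 2.9900.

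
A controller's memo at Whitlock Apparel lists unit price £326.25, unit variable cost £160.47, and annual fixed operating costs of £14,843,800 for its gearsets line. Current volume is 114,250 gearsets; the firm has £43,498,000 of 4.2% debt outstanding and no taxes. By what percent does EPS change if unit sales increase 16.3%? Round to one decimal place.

+136.0%

At 114,250 units, contribution = 114,250 × £165.78 = £18,940,365.00.
Operating income = contribution − fixed costs = £18,940,365.00 − £14,843,800 = £4,096,565.00.
Interest = £1,826,916.00, so EBIT − I = £2,269,649.00.
DCL = total CM / (EBIT − I) = £18,940,365.00 / £2,269,649.00 = 8.3451.
%ΔEPS = DCL × %ΔSales = 8.3451 × +16.3% = +136.0%.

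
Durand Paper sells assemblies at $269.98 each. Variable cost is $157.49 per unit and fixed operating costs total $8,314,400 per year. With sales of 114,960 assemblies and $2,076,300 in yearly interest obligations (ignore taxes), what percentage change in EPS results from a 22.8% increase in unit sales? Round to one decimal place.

Contribution at this volume is 114,960 × $112.49 = $12,931,850.40.
Operating income = contribution − fixed costs = $12,931,850.40 − $8,314,400 = $4,617,450.40.
After interest of $2,076,300.00, pre-tax earnings = $2,541,150.40.
Degree of combined leverage = contribution ÷ (EBIT − I) = $12,931,850.40 ÷ $2,541,150.40 = 5.0890.
%ΔEPS = DCL × %ΔSales = 5.0890 × +22.8% = +116.0%.

+116.0%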